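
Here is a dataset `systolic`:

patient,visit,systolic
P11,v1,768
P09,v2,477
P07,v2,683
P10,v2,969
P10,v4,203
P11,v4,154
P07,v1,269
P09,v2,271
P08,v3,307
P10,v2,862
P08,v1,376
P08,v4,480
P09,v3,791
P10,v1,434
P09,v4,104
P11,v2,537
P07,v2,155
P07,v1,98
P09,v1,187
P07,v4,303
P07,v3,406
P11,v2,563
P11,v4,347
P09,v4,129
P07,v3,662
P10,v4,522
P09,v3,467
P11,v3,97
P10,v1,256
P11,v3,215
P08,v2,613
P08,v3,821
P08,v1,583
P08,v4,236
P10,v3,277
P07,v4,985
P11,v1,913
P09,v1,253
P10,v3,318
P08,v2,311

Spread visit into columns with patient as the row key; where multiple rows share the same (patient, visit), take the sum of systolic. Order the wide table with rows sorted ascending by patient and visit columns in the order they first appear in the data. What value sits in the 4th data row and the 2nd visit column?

1831

With rows sorted ascending by patient, row 4 is patient=P10. visit columns in first-appearance order: v1, v2, v4, v3; column 2 is v2.
Long rows with patient=P10, visit=v2: 969 + 862 = 1831.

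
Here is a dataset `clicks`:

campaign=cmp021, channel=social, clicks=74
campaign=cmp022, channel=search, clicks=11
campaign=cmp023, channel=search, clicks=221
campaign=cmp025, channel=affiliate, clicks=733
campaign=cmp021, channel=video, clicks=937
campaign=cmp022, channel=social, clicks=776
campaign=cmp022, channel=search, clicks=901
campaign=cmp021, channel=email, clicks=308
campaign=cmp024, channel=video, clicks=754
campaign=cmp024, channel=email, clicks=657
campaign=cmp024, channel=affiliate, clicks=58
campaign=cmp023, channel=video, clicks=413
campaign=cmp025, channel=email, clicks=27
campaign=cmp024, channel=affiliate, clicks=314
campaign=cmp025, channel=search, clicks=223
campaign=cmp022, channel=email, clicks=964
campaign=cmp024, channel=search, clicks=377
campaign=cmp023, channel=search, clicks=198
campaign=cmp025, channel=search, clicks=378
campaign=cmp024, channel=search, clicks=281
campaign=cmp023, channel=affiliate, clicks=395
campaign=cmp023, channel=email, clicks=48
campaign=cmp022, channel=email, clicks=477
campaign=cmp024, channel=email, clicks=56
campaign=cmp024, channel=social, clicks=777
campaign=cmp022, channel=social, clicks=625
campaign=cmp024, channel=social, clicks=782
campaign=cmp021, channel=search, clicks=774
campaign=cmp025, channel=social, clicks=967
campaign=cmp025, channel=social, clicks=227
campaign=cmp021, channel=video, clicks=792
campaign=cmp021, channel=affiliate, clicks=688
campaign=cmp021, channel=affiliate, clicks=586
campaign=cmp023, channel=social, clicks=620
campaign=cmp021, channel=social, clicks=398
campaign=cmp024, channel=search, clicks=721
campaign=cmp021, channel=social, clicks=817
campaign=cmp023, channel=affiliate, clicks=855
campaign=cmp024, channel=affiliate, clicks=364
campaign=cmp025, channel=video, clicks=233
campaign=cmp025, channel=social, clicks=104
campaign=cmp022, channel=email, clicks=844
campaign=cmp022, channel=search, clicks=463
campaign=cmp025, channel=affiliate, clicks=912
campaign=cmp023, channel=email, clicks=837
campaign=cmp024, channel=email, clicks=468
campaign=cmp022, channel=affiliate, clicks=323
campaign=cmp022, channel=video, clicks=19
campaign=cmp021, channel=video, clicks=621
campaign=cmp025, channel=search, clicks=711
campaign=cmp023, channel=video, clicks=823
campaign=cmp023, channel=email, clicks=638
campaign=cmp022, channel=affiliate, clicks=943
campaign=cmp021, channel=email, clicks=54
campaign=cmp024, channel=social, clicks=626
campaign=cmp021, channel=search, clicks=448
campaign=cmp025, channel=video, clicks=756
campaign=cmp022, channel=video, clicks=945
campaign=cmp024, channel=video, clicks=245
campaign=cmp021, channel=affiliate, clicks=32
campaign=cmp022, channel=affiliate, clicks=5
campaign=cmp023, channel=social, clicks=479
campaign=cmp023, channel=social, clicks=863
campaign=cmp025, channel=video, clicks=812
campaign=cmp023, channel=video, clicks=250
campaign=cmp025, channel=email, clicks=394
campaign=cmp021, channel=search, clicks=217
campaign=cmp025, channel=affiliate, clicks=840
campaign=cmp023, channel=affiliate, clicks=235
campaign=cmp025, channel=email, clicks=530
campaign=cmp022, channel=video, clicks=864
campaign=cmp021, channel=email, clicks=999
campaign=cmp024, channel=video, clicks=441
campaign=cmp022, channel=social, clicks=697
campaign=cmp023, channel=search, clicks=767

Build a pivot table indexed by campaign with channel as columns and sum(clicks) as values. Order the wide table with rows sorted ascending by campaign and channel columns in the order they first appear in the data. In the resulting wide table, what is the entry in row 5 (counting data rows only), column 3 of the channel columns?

With rows sorted ascending by campaign, row 5 is campaign=cmp025. channel columns in first-appearance order: social, search, affiliate, video, email; column 3 is affiliate.
Long rows with campaign=cmp025, channel=affiliate: 733 + 912 + 840 = 2485.

2485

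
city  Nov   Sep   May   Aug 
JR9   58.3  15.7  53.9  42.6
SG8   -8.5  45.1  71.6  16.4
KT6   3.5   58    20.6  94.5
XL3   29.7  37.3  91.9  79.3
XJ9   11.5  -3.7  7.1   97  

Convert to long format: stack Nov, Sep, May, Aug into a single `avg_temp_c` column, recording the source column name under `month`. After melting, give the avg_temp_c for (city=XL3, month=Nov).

Unpivoting turns each (city, wide-column) pair into one long row.
The wide cell at row XL3, column Nov holds 29.7, so the long row (XL3, Nov) has avg_temp_c=29.7.

29.7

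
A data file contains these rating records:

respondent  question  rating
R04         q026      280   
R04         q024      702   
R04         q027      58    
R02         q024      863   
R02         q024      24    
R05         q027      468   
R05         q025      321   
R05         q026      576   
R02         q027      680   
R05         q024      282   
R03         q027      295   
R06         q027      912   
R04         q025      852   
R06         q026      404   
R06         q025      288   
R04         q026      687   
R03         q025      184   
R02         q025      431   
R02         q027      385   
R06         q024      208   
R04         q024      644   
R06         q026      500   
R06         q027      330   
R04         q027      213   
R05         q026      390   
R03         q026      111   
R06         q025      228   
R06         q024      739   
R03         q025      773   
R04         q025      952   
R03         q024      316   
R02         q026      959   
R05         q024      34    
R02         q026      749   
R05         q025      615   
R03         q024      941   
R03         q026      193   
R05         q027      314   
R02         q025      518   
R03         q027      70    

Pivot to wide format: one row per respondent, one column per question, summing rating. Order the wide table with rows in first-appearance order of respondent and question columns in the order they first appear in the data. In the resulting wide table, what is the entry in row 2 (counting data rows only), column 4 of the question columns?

With rows in first-appearance order of respondent, row 2 is respondent=R02. question columns in first-appearance order: q026, q024, q027, q025; column 4 is q025.
Long rows with respondent=R02, question=q025: 431 + 518 = 949.

949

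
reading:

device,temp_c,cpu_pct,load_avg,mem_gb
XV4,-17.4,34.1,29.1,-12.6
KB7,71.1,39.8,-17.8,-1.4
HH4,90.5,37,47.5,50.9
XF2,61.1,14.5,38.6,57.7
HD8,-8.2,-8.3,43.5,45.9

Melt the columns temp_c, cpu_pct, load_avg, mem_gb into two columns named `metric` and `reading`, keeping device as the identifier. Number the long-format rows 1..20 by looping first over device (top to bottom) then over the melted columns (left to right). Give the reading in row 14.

14.5

20 rows total (5 × 4). Row 14: index ⌊(14-1)/4⌋ = 3 into device → XF2; (14-1) mod 4 = 1 into the melted columns → cpu_pct.
So row 14 is (XF2, cpu_pct, 14.5); reading = 14.5.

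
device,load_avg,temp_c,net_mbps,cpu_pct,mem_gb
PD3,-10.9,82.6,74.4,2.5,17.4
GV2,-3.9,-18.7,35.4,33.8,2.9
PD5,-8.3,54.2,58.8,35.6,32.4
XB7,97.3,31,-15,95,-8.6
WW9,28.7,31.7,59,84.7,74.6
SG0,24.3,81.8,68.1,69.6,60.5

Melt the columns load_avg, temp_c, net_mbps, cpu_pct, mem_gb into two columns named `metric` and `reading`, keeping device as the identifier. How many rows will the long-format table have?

6 device values × 5 melted columns = 30 rows.

30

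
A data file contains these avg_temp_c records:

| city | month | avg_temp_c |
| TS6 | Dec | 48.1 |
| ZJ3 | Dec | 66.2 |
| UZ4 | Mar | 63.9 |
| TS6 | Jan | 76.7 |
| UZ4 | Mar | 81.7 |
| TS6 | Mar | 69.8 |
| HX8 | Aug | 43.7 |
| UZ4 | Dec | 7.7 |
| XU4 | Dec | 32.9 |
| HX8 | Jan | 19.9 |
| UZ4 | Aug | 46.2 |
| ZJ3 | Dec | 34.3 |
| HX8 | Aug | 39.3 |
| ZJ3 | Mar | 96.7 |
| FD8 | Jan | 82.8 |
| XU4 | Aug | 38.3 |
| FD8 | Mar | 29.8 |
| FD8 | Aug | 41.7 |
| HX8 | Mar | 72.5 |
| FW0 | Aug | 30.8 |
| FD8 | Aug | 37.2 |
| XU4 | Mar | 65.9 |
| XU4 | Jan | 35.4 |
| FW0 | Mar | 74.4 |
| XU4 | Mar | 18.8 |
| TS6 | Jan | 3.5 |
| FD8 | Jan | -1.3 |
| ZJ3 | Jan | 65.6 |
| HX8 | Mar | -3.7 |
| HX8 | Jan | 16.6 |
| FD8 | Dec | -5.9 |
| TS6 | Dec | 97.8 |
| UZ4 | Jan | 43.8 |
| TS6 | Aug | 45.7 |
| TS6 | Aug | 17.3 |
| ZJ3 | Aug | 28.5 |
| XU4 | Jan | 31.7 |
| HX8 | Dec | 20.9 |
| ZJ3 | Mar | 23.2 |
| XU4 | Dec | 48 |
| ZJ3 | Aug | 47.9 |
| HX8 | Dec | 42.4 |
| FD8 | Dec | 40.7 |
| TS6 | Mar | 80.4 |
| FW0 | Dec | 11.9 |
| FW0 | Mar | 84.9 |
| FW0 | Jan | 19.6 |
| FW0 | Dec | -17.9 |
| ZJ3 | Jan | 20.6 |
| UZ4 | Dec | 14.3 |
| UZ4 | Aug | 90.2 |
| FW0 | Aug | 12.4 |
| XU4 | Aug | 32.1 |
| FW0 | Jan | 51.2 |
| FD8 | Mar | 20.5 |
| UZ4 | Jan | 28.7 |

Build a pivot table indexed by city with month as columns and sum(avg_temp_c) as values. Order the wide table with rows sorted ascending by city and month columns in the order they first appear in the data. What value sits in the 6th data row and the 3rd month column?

67.1

With rows sorted ascending by city, row 6 is city=XU4. month columns in first-appearance order: Dec, Mar, Jan, Aug; column 3 is Jan.
Long rows with city=XU4, month=Jan: 35.4 + 31.7 = 67.1.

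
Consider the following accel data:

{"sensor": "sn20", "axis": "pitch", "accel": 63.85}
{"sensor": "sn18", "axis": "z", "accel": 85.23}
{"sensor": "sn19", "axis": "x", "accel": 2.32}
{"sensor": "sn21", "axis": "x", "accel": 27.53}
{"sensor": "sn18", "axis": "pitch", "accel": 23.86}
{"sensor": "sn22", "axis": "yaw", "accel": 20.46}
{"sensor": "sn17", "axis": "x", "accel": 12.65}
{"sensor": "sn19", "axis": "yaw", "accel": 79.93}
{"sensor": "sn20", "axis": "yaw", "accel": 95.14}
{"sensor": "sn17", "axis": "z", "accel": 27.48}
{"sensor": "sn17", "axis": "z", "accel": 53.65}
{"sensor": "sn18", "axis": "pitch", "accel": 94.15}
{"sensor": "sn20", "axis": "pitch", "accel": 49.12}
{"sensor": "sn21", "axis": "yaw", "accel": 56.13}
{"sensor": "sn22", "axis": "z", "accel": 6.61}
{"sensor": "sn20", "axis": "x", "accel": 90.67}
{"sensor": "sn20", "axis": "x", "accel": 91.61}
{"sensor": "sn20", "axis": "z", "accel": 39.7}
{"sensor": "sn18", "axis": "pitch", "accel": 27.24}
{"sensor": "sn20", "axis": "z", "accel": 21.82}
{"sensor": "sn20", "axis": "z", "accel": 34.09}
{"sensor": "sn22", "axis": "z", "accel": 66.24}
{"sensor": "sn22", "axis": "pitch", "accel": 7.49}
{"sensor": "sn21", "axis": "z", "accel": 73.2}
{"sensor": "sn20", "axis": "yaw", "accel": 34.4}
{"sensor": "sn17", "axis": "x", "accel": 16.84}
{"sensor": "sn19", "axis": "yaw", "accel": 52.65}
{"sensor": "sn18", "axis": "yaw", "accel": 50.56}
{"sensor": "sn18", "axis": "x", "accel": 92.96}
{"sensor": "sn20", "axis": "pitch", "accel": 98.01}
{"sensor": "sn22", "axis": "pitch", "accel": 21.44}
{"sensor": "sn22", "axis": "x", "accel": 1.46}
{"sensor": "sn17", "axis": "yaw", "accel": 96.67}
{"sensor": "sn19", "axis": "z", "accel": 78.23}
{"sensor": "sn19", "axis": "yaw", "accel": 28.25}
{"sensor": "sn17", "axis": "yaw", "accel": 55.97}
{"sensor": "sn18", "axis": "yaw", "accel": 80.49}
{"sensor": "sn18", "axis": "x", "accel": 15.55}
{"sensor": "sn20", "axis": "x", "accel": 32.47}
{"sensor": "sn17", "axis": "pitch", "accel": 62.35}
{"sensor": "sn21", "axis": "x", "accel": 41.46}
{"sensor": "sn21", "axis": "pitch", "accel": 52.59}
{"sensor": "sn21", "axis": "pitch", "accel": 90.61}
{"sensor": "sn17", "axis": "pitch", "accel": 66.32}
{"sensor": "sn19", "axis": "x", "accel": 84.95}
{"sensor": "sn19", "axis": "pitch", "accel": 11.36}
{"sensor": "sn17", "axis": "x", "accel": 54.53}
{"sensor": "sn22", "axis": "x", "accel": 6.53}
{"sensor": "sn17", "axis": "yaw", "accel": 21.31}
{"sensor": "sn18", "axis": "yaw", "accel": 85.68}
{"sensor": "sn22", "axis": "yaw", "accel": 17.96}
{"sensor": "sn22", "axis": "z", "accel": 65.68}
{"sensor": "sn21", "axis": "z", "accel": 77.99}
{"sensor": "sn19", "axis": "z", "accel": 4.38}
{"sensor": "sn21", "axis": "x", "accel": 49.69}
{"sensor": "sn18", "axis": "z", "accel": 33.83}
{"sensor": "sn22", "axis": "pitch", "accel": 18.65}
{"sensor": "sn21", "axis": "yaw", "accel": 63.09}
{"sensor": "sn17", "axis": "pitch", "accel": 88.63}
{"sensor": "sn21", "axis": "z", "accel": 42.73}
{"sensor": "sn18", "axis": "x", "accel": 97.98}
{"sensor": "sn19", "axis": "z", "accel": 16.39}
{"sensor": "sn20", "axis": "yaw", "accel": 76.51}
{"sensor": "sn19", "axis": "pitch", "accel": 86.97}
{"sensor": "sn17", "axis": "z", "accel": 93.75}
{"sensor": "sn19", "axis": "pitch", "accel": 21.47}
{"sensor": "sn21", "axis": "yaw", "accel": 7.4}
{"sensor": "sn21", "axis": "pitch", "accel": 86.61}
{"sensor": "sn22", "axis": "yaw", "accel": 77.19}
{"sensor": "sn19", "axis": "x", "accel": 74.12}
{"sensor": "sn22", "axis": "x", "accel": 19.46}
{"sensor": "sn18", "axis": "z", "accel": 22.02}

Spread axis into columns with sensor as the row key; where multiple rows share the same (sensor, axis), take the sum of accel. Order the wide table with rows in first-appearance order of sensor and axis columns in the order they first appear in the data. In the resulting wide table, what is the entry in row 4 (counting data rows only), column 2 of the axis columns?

193.92

With rows in first-appearance order of sensor, row 4 is sensor=sn21. axis columns in first-appearance order: pitch, z, x, yaw; column 2 is z.
Long rows with sensor=sn21, axis=z: 73.2 + 77.99 + 42.73 = 193.92.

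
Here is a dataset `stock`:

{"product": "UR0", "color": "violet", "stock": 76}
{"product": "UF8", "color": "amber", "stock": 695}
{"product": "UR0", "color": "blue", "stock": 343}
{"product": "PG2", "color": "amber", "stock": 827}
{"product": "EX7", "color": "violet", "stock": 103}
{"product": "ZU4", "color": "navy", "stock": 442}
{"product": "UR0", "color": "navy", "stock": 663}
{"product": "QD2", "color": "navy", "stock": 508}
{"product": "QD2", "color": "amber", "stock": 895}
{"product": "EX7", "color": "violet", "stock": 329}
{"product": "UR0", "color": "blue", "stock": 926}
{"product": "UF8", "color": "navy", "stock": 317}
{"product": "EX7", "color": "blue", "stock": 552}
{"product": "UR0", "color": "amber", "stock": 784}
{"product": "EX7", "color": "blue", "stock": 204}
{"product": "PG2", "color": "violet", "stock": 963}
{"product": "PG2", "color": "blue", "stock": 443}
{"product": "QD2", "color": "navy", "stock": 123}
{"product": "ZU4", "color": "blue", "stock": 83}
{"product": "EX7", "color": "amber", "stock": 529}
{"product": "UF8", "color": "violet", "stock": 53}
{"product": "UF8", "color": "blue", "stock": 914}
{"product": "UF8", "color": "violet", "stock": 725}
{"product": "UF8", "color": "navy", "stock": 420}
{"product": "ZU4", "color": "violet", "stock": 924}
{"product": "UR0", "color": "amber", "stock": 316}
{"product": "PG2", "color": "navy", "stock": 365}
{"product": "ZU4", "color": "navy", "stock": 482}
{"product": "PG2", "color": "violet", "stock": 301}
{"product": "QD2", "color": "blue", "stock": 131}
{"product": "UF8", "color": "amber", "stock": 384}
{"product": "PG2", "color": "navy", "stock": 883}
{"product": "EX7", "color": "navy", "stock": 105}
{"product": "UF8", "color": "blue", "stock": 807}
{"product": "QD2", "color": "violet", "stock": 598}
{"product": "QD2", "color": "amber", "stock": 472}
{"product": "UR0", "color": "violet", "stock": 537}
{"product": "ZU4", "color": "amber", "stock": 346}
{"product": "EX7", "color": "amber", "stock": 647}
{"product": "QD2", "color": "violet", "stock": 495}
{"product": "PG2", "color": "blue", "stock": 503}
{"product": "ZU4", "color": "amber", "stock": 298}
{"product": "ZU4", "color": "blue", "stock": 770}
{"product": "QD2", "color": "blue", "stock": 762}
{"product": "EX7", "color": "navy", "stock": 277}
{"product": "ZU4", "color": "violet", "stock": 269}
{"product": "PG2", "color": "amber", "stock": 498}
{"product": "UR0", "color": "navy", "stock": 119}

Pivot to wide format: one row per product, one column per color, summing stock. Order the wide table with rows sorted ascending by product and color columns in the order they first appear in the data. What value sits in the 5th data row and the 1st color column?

With rows sorted ascending by product, row 5 is product=UR0. color columns in first-appearance order: violet, amber, blue, navy; column 1 is violet.
Long rows with product=UR0, color=violet: 76 + 537 = 613.

613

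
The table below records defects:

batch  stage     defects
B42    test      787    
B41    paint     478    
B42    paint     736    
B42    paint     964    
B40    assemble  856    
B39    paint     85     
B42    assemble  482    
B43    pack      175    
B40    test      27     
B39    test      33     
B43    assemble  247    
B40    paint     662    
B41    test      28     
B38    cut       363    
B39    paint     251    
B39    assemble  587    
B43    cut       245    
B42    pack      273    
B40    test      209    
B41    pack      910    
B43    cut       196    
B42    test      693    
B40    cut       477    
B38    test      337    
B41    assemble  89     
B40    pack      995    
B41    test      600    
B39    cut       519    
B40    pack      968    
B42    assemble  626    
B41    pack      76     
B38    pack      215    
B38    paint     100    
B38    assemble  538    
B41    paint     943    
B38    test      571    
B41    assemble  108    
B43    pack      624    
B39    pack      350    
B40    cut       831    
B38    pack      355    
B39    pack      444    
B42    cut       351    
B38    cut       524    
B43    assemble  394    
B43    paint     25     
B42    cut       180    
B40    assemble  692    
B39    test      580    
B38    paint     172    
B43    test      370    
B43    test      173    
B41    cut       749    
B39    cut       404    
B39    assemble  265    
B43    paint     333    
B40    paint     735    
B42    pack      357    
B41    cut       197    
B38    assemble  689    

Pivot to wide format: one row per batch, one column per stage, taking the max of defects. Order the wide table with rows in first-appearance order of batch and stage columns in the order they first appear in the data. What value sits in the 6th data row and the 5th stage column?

524

With rows in first-appearance order of batch, row 6 is batch=B38. stage columns in first-appearance order: test, paint, assemble, pack, cut; column 5 is cut.
Long rows with batch=B38, stage=cut: max(363, 524) = 524.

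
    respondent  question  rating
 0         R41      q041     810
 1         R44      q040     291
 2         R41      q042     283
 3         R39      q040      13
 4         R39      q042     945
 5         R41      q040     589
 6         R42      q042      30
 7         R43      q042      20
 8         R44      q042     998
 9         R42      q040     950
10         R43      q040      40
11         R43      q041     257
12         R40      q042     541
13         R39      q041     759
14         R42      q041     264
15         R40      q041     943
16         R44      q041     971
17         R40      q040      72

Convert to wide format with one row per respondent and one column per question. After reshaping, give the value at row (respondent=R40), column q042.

Wide layout: rows indexed by respondent, columns are the 3 distinct question values (q041, q040, q042).
Cell (respondent=R40, question=q042) draws from the long row where respondent=R40 and question=q042, which has rating=541.

541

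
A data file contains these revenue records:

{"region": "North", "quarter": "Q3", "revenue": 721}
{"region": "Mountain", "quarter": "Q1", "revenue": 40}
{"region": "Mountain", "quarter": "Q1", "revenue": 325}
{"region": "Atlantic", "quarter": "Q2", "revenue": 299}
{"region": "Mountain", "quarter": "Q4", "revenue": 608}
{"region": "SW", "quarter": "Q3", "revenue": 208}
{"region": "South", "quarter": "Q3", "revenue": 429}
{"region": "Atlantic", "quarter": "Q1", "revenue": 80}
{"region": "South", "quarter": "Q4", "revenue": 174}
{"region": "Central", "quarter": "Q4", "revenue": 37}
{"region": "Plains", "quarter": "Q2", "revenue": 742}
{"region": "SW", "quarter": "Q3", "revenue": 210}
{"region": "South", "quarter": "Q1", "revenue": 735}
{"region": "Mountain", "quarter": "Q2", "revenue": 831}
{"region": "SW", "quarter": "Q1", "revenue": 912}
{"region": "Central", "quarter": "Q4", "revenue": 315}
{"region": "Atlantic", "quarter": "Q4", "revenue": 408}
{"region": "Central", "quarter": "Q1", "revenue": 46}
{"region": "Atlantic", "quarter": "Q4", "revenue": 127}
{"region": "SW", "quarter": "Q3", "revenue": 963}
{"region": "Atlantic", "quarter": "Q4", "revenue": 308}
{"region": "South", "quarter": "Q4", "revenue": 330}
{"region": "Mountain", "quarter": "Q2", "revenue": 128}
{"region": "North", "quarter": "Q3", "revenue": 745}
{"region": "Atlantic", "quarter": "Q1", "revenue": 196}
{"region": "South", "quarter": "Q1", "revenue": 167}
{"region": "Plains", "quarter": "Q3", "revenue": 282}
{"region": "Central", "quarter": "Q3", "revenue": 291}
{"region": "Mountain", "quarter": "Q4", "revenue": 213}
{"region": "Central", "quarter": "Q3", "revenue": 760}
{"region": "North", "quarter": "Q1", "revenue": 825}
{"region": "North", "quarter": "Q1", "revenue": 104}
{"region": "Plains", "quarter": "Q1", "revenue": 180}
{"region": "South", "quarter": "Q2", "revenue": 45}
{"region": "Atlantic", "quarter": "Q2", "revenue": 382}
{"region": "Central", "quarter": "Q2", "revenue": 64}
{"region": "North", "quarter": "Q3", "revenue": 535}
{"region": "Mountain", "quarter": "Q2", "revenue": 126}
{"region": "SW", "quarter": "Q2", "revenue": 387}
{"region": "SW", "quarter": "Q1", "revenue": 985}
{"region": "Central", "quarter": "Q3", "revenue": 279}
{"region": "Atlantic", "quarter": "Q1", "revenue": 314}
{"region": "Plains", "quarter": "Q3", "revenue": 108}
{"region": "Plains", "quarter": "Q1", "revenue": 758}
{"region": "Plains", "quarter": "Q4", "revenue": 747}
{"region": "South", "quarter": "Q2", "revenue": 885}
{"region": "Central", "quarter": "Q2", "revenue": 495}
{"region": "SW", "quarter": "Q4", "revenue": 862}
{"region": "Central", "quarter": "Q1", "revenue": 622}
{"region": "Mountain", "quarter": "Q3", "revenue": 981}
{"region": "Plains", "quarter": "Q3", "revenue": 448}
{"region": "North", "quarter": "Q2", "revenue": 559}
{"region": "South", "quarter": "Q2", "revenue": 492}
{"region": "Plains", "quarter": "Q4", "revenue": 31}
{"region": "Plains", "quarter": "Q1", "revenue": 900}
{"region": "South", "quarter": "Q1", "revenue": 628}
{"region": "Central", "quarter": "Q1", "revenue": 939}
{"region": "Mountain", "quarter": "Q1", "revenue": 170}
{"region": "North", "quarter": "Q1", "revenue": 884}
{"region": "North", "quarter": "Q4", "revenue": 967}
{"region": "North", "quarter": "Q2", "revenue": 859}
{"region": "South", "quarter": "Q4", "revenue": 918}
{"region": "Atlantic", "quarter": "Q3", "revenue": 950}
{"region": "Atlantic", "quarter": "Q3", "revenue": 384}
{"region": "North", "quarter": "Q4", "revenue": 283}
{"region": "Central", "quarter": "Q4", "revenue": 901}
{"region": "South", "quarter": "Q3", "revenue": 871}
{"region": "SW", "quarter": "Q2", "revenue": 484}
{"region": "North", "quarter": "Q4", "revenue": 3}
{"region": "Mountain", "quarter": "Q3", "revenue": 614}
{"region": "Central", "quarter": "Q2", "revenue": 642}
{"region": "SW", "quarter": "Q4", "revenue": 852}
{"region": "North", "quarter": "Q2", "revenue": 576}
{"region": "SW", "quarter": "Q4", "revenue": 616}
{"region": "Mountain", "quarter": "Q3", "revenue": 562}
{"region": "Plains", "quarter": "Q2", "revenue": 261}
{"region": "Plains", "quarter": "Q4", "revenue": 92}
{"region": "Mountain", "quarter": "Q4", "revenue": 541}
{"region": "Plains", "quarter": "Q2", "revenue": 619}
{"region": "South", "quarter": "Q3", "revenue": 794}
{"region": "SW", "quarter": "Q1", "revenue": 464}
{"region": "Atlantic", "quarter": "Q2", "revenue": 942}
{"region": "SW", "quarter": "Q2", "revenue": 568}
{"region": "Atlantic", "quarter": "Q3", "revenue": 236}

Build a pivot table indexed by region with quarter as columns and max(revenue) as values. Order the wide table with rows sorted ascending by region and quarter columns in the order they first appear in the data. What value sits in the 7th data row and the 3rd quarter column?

885

With rows sorted ascending by region, row 7 is region=South. quarter columns in first-appearance order: Q3, Q1, Q2, Q4; column 3 is Q2.
Long rows with region=South, quarter=Q2: max(45, 885, 492) = 885.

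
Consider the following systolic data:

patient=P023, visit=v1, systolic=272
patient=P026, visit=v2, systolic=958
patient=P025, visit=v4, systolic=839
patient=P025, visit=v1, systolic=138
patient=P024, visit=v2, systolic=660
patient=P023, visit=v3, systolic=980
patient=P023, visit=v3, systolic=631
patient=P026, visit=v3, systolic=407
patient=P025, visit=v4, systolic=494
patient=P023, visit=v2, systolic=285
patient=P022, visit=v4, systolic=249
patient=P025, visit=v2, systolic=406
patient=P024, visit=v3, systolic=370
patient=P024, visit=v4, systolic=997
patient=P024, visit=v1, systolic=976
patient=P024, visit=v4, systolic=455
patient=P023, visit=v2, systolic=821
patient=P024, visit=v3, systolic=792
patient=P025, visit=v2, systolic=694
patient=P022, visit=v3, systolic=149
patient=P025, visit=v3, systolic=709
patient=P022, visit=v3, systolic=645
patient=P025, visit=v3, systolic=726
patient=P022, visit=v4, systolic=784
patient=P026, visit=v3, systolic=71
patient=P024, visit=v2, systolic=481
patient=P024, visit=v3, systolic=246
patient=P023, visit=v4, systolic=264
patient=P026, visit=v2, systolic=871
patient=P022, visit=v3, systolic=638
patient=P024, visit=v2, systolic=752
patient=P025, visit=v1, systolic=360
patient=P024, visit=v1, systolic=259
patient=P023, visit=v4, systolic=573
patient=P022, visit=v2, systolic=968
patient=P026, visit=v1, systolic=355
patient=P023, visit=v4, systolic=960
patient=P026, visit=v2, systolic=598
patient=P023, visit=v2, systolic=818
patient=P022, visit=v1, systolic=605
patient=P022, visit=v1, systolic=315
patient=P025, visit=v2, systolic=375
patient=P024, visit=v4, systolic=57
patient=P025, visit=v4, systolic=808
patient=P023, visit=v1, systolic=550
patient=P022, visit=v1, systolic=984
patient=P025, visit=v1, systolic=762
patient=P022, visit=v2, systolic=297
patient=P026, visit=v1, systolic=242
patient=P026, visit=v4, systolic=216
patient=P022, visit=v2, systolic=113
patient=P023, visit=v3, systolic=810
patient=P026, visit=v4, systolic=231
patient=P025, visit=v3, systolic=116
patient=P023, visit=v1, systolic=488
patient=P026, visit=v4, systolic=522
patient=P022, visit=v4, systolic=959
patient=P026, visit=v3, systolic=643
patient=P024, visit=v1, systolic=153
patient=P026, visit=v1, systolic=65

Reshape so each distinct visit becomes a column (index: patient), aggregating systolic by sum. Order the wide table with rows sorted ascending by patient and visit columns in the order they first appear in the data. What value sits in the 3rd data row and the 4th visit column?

With rows sorted ascending by patient, row 3 is patient=P024. visit columns in first-appearance order: v1, v2, v4, v3; column 4 is v3.
Long rows with patient=P024, visit=v3: 370 + 792 + 246 = 1408.

1408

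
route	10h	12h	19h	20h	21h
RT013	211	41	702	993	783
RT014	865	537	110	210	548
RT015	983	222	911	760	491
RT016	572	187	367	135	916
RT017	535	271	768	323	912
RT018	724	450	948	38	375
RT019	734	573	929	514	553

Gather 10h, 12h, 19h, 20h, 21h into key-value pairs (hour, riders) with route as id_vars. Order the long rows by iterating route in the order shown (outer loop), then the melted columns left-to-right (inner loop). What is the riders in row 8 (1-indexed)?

110

35 rows total (7 × 5). Row 8: index ⌊(8-1)/5⌋ = 1 into route → RT014; (8-1) mod 5 = 2 into the melted columns → 19h.
So row 8 is (RT014, 19h, 110); riders = 110.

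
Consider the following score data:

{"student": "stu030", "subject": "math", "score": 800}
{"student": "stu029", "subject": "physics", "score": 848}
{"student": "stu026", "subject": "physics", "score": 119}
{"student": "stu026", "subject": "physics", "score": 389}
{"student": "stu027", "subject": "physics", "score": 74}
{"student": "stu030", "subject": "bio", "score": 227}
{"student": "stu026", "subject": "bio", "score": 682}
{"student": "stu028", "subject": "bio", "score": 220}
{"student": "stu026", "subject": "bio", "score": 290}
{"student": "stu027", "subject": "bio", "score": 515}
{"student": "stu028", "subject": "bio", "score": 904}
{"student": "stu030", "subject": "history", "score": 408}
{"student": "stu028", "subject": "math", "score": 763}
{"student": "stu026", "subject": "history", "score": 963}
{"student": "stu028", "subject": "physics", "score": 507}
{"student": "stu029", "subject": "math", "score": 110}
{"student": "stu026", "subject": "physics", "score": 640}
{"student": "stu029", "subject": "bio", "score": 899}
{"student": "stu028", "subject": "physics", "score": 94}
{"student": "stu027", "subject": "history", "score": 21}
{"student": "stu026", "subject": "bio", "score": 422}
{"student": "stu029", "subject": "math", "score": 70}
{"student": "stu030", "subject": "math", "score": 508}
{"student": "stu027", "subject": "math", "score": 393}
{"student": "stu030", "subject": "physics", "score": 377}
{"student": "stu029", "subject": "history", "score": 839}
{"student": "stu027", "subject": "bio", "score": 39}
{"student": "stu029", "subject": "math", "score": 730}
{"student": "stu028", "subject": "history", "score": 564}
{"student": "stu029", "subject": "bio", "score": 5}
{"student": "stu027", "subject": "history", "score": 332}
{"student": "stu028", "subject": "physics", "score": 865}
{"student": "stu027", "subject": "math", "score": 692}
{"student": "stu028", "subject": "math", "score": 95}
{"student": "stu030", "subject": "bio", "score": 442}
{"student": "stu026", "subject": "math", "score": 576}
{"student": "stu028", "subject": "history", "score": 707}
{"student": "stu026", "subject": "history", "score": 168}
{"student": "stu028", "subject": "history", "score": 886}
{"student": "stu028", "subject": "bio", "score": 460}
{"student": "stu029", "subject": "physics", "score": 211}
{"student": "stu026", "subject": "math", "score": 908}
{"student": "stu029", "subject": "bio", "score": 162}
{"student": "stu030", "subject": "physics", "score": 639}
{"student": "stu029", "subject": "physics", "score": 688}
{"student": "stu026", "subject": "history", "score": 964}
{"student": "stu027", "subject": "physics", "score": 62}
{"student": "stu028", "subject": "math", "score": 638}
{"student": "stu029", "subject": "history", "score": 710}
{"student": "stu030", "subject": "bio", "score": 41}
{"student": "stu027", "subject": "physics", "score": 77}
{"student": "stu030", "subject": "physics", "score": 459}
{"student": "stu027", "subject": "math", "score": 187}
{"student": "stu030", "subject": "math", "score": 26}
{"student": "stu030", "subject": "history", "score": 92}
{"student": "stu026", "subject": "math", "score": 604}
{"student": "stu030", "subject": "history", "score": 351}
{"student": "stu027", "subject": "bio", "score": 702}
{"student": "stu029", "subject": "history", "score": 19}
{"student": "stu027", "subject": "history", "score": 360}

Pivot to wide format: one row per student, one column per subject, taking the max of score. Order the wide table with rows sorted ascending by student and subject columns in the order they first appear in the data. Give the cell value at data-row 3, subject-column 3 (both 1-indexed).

With rows sorted ascending by student, row 3 is student=stu028. subject columns in first-appearance order: math, physics, bio, history; column 3 is bio.
Long rows with student=stu028, subject=bio: max(220, 904, 460) = 904.

904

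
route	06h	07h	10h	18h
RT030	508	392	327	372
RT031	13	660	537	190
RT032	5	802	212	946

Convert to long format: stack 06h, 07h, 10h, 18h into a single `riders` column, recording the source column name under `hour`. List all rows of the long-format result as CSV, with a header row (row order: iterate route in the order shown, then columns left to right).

route,hour,riders
RT030,06h,508
RT030,07h,392
RT030,10h,327
RT030,18h,372
RT031,06h,13
RT031,07h,660
RT031,10h,537
RT031,18h,190
RT032,06h,5
RT032,07h,802
RT032,10h,212
RT032,18h,946

Each (route, column) pair becomes one row: 3 × 4 = 12 rows.
For example, (RT030, 06h) → riders=508.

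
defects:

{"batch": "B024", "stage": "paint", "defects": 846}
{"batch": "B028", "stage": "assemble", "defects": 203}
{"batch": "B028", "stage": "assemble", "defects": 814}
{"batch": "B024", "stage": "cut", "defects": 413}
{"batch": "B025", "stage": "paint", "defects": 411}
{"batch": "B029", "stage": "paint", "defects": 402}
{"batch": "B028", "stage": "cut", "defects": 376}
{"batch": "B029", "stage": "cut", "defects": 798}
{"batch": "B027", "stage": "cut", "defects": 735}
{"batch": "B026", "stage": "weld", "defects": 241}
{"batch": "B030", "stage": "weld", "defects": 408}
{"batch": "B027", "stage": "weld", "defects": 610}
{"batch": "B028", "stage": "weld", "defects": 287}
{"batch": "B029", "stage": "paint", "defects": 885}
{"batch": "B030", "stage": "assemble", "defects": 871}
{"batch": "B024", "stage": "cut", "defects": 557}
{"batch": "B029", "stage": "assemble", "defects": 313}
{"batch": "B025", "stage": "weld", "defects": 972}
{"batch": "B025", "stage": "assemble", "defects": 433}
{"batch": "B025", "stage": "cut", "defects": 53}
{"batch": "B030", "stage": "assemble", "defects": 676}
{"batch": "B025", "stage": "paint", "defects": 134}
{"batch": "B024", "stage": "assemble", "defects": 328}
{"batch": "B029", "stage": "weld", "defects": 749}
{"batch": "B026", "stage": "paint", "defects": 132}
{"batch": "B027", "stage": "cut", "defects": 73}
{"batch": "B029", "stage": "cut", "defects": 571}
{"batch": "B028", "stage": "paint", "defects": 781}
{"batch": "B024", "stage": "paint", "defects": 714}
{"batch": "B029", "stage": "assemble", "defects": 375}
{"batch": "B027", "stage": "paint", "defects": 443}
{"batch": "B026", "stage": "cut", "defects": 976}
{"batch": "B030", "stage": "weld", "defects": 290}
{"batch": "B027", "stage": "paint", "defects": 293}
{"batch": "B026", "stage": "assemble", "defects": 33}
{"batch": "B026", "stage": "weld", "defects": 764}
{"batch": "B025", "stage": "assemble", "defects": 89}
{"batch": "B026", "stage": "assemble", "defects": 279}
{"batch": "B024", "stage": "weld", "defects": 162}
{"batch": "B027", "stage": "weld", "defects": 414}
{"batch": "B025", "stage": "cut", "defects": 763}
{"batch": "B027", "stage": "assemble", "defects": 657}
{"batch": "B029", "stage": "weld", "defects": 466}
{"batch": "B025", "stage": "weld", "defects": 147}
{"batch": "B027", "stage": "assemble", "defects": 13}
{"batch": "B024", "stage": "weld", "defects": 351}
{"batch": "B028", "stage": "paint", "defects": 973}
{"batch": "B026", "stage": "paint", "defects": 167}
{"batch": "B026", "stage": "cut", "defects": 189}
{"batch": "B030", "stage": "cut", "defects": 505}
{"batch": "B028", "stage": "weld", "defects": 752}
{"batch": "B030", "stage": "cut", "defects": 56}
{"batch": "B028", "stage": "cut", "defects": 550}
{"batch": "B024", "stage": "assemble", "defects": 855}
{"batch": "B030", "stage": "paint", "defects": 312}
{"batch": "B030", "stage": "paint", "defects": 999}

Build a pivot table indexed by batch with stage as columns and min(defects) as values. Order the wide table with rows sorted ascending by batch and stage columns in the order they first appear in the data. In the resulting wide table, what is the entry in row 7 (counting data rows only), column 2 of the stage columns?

676

With rows sorted ascending by batch, row 7 is batch=B030. stage columns in first-appearance order: paint, assemble, cut, weld; column 2 is assemble.
Long rows with batch=B030, stage=assemble: min(871, 676) = 676.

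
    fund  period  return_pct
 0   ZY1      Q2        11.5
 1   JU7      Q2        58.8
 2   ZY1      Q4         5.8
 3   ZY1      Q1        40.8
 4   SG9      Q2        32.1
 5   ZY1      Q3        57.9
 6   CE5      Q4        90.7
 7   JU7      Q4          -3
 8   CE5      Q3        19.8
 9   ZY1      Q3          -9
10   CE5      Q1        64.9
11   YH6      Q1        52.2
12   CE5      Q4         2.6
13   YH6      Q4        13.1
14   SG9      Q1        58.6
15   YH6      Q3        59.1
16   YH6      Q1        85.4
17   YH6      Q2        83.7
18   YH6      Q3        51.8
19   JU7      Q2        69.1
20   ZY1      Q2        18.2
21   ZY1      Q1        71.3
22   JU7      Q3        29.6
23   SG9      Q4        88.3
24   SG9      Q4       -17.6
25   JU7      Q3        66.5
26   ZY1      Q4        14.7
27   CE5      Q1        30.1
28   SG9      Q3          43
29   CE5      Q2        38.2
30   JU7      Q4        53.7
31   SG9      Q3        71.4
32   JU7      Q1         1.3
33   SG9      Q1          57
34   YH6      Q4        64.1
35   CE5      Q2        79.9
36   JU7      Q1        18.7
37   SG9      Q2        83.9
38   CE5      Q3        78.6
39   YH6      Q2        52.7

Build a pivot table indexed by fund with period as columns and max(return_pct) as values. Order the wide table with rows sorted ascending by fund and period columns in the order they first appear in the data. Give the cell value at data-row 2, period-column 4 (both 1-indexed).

With rows sorted ascending by fund, row 2 is fund=JU7. period columns in first-appearance order: Q2, Q4, Q1, Q3; column 4 is Q3.
Long rows with fund=JU7, period=Q3: max(29.6, 66.5) = 66.5.

66.5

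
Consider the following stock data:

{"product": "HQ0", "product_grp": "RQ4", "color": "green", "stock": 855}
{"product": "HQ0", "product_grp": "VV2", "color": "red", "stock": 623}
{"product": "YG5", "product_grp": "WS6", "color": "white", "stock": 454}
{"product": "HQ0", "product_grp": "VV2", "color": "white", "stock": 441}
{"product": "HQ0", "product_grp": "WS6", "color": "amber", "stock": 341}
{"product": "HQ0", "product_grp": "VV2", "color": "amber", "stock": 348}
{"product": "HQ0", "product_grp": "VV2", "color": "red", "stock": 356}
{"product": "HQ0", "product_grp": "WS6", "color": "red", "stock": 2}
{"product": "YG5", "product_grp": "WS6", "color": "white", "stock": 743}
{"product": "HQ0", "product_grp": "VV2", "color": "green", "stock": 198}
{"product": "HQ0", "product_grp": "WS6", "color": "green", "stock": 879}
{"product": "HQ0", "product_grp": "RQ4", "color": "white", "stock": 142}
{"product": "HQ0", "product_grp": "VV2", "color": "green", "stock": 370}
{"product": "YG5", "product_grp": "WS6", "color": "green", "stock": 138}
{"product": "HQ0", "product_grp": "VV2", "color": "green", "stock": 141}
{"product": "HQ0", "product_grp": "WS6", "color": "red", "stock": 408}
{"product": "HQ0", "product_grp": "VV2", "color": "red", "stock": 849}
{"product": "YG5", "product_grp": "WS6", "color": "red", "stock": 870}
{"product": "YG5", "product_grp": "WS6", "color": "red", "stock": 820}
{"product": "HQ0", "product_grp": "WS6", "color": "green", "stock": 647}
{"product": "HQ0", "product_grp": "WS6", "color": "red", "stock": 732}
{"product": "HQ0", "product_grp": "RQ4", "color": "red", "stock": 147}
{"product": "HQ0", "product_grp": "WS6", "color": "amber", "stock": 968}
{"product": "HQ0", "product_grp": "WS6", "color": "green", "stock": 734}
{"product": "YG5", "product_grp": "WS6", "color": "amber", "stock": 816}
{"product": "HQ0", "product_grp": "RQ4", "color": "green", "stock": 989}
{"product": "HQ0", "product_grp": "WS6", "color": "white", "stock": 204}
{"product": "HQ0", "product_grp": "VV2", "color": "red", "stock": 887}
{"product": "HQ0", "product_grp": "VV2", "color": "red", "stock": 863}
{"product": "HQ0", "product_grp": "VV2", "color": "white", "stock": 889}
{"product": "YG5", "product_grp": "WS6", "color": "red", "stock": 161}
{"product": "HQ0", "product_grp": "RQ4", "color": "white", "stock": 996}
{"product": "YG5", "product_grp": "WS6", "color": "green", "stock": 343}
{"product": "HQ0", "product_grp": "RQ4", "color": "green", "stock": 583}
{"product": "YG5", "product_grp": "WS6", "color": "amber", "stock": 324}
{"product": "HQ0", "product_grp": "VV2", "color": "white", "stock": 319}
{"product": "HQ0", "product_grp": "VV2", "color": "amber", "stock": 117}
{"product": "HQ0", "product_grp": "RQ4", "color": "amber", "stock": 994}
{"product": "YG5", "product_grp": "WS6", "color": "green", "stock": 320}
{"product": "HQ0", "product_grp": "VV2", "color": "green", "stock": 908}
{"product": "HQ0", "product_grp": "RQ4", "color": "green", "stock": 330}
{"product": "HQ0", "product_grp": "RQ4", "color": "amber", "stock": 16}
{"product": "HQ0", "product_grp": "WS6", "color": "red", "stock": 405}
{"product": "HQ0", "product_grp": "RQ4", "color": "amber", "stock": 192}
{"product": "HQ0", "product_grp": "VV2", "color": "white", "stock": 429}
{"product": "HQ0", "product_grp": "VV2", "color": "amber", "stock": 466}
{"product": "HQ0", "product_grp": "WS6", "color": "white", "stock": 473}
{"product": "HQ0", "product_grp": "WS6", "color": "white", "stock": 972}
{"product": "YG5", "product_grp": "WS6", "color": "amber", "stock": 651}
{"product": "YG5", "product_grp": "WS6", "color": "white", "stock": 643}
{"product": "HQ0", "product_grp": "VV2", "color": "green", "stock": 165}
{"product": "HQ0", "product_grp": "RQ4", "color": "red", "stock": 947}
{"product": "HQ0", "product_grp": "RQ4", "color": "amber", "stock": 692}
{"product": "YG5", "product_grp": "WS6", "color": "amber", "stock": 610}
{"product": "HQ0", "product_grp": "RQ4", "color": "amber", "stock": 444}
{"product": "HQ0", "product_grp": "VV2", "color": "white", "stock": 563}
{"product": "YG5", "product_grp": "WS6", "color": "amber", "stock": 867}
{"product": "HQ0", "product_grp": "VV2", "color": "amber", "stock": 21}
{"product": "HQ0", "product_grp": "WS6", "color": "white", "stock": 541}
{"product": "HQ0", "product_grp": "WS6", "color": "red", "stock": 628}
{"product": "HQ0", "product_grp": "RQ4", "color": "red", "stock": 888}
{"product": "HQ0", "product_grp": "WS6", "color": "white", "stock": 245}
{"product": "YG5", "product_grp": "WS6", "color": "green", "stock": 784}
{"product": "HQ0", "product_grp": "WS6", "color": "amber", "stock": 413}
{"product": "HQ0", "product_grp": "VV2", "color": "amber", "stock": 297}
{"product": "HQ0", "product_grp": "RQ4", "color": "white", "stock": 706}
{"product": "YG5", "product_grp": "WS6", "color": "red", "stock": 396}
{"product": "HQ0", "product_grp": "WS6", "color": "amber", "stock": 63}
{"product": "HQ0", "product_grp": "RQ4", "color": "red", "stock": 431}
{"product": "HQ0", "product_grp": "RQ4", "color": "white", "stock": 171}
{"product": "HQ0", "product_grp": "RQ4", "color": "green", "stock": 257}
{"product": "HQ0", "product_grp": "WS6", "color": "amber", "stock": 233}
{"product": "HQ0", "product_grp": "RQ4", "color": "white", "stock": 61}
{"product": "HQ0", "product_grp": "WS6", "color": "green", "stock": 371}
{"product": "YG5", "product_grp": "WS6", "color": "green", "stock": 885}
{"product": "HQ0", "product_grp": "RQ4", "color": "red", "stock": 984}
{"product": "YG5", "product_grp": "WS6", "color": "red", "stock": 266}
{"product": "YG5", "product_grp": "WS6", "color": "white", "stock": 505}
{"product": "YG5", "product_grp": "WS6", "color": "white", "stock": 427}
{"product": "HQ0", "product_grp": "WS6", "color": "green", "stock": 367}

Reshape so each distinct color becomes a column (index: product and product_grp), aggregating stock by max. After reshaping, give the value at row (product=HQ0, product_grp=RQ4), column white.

Rows with product=HQ0, product_grp=RQ4 and color=white: stock values are 142, 996, 706, 171, 61.
max(142, 996, 706, 171, 61) = 996.

996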